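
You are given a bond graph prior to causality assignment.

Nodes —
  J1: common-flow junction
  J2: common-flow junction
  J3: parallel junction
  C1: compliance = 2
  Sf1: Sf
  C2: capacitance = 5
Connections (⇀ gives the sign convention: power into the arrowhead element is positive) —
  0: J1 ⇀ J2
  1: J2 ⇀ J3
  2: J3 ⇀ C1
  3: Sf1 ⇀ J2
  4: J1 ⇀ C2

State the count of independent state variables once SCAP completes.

bond 3 stroke→Sf1  (Sf1: flow source, stroke at near end)
bond 0 stroke→J2  (1-jn J2 has f-setter on 3)
bond 1 stroke→J2  (J2 flow already set via bond 3)
bond 2 stroke→J3  (closing 0-jn rule on J3)
bond 4 stroke→J1  (J1: bond 0 brought flow, rest push out)

2  (C1, C2 all integral)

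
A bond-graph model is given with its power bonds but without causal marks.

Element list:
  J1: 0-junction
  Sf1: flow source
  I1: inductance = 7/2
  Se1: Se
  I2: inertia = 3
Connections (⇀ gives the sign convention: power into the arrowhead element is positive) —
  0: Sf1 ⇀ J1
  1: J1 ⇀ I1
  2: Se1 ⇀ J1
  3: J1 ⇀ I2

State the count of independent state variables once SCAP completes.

2  (I1, I2 all integral)

b0 →Sf1  (source Sf1 imposes f)
b2 →J1  (Se1 (Se) sets effort on bond)
b1 →I1  (0-jn J1 has e-setter on 2)
b3 →I2  (common-e at J1 fixed by 2)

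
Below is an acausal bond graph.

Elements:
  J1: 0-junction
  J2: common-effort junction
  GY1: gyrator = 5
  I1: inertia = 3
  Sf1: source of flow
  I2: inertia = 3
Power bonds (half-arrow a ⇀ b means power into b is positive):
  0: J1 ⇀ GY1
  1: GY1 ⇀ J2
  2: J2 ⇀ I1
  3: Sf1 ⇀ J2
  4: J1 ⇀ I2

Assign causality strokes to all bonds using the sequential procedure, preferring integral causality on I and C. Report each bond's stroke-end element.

b3 |Sf1  (source Sf1 imposes f)
b2 |I1  (I1 integral (f out))
b1 |J2  (closing 0-jn rule on J2)
b0 |J1  (through GY1, causality inverts; strokes same side of GY1)
b4 |I2  (0-jn J1 has e-setter on 0)

bond 0 stroke at J1
bond 1 stroke at J2
bond 2 stroke at I1
bond 3 stroke at Sf1
bond 4 stroke at I2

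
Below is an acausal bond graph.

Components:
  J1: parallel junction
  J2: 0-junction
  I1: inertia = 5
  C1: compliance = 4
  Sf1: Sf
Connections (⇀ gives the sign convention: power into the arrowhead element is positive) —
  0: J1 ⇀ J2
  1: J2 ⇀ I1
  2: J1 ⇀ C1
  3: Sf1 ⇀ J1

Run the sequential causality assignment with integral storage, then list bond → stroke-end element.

bond 3 stroke at Sf1  (Sf1: flow source, stroke at near end)
bond 1 stroke at I1  (I1 integral (f out))
bond 0 stroke at J2  (J2 needs exactly one e-in)
bond 2 stroke at J1  (J1: last free bond brings effort in)

β0 |J2
β1 |I1
β2 |J1
β3 |Sf1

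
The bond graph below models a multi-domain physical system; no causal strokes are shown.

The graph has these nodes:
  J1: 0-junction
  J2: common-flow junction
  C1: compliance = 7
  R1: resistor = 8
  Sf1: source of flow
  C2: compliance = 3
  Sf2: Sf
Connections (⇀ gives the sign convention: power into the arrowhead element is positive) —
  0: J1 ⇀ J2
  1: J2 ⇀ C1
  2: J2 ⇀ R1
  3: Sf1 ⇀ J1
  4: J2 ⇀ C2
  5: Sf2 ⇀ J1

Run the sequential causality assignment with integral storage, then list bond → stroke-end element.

bond 0 |J1
bond 1 |J2
bond 2 |J2
bond 3 |Sf1
bond 4 |J2
bond 5 |Sf2

bond 3 stroke→Sf1  (source Sf1 imposes f)
bond 5 stroke→Sf2  (Sf2 fixes flow; stroke at Sf2)
bond 0 stroke→J1  (J1: last free bond brings effort in)
bond 1 stroke→J2  (J2: bond 0 brought flow, rest push out)
bond 2 stroke→J2  (J2 flow already set via bond 0)
bond 4 stroke→J2  (J2: bond 0 brought flow, rest push out)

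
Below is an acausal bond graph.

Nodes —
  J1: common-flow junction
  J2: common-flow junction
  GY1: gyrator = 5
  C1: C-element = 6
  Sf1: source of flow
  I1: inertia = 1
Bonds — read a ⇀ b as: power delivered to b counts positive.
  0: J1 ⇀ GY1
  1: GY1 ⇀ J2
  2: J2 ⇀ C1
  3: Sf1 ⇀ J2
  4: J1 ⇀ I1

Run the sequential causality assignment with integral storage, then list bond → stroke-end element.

b0 →J1
b1 →J2
b2 →J2
b3 →Sf1
b4 →I1

bond 3 stroke→Sf1  (Sf1 (Sf) sets flow on bond)
bond 1 stroke→J2  (J2: bond 3 brought flow, rest push out)
bond 2 stroke→J2  (J2: bond 3 brought flow, rest push out)
bond 0 stroke→J1  (GY1: gyrator matches bond 1)
bond 4 stroke→I1  (J1: last free bond brings flow in)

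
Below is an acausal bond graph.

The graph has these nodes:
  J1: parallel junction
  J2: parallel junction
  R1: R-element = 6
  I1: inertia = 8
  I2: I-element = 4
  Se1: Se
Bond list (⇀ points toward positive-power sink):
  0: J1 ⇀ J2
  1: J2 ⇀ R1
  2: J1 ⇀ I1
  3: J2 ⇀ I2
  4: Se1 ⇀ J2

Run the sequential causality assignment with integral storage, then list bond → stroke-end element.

bond 0 |J1
bond 1 |R1
bond 2 |I1
bond 3 |I2
bond 4 |J2

β4 stroke at J2  (source Se1 imposes e)
β0 stroke at J1  (0-jn J2 has e-setter on 4)
β1 stroke at R1  (0-jn J2 has e-setter on 4)
β3 stroke at I2  (J2: bond 4 brought effort, rest push out)
β2 stroke at I1  (J1 effort already set via bond 0)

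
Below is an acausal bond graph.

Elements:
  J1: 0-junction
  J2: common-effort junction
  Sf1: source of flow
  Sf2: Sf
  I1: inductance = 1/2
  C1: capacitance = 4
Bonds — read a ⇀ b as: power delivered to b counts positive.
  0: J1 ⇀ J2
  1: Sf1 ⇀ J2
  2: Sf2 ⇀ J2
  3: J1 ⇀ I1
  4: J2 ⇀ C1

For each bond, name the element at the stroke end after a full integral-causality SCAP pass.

#1 stroke→Sf1  (Sf1 fixes flow; stroke at Sf1)
#2 stroke→Sf2  (Sf2 fixes flow; stroke at Sf2)
#3 stroke→I1  (prefer integral on I1)
#0 stroke→J1  (only one effort-in slot at J1)
#4 stroke→J2  (only one effort-in slot at J2)

bond 0 →J1
bond 1 →Sf1
bond 2 →Sf2
bond 3 →I1
bond 4 →J2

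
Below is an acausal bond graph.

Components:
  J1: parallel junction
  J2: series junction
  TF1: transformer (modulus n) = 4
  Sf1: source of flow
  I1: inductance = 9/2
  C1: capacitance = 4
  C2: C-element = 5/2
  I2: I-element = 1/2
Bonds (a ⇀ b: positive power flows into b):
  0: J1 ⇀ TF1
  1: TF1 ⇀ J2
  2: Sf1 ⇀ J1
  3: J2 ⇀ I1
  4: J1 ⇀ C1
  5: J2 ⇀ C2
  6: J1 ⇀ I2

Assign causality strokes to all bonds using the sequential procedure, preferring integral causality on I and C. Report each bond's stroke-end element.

#2 stroke at Sf1  (Sf1 fixes flow; stroke at Sf1)
#3 stroke at I1  (I1: I, integral causality)
#1 stroke at J2  (J2 flow already set via bond 3)
#5 stroke at J2  (1-jn J2 has f-setter on 3)
#0 stroke at TF1  (TF TF1: opposite of bond 1)
#4 stroke at J1  (C1 outputs effort q/C1)
#6 stroke at I2  (common-e at J1 fixed by 4)

#0 |TF1
#1 |J2
#2 |Sf1
#3 |I1
#4 |J1
#5 |J2
#6 |I2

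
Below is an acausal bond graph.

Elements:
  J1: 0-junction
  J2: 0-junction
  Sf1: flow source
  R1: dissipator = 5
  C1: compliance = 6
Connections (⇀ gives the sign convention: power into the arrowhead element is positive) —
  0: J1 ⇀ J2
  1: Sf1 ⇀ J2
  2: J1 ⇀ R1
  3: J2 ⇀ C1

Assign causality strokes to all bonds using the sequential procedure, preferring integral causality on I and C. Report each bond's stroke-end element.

bond 1 stroke→Sf1  (Sf1: flow source, stroke at near end)
bond 3 stroke→J2  (prefer integral on C1)
bond 0 stroke→J1  (common-e at J2 fixed by 3)
bond 2 stroke→R1  (common-e at J1 fixed by 0)

bond 0 |J1
bond 1 |Sf1
bond 2 |R1
bond 3 |J2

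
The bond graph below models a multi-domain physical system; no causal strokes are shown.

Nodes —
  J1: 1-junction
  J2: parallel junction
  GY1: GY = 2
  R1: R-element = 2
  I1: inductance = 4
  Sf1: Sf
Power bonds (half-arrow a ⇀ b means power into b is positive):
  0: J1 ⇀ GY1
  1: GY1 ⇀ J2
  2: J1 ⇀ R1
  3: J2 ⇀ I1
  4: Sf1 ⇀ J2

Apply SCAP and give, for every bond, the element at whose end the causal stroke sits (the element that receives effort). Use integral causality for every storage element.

β4 stroke at Sf1  (source Sf1 imposes f)
β3 stroke at I1  (I1: I, integral causality)
β1 stroke at J2  (J2: last free bond brings effort in)
β0 stroke at J1  (GY1 both-in/both-out from 1)
β2 stroke at R1  (J1 needs exactly one f-in)

#0 →J1
#1 →J2
#2 →R1
#3 →I1
#4 →Sf1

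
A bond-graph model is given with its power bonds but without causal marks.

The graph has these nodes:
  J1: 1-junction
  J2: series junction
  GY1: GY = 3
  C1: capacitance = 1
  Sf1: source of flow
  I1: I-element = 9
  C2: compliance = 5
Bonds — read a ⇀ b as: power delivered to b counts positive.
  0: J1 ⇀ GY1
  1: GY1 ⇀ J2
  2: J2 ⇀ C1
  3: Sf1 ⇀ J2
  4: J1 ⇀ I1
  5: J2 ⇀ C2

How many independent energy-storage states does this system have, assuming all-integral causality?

β3 stroke at Sf1  (Sf1: flow source, stroke at near end)
β1 stroke at J2  (1-jn J2 has f-setter on 3)
β2 stroke at J2  (J2: bond 3 brought flow, rest push out)
β5 stroke at J2  (common-f at J2 fixed by 3)
β0 stroke at J1  (through GY1, causality inverts; strokes same side of GY1)
β4 stroke at I1  (only one flow-in slot at J1)

3  (C1, C2, I1 all integral)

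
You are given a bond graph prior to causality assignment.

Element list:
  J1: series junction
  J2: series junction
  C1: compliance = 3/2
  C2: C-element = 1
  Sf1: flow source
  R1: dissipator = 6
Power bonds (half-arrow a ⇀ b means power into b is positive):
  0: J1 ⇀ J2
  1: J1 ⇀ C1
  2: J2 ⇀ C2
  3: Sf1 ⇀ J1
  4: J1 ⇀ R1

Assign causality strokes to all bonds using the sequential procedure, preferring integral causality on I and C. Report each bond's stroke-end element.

#0 stroke→J1
#1 stroke→J1
#2 stroke→J2
#3 stroke→Sf1
#4 stroke→J1

b3 stroke→Sf1  (Sf1 fixes flow; stroke at Sf1)
b0 stroke→J1  (J1 flow already set via bond 3)
b1 stroke→J1  (J1: bond 3 brought flow, rest push out)
b4 stroke→J1  (1-jn J1 has f-setter on 3)
b2 stroke→J2  (J2 flow already set via bond 0)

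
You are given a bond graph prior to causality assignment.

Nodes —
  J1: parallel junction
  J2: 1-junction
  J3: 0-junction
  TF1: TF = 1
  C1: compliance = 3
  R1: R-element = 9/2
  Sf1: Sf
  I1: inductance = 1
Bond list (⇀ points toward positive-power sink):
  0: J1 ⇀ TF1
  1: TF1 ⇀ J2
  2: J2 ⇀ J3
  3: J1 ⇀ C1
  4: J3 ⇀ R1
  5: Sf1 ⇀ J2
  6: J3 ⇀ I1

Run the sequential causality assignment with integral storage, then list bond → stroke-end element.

b5 stroke at Sf1  (Sf1: flow source, stroke at near end)
b1 stroke at J2  (J2 flow already set via bond 5)
b2 stroke at J2  (J2: bond 5 brought flow, rest push out)
b0 stroke at TF1  (TF TF1: opposite of bond 1)
b3 stroke at J1  (J1 needs exactly one e-in)
b6 stroke at I1  (prefer integral on I1)
b4 stroke at J3  (J3 needs exactly one e-in)

bond 0 →TF1
bond 1 →J2
bond 2 →J2
bond 3 →J1
bond 4 →J3
bond 5 →Sf1
bond 6 →I1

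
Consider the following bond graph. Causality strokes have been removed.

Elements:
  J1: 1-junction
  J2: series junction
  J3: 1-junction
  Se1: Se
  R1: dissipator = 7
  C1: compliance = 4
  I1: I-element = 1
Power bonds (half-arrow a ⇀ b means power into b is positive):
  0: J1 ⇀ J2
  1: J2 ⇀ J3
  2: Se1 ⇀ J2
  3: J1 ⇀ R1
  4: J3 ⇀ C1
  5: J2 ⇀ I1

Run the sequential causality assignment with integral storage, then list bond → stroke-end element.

b0 →J2
b1 →J2
b2 →J2
b3 →J1
b4 →J3
b5 →I1

bond 2 →J2  (source Se1 imposes e)
bond 4 →J3  (prefer integral on C1)
bond 1 →J2  (only one flow-in slot at J3)
bond 5 →I1  (I1 integral (f out))
bond 0 →J2  (J2 flow already set via bond 5)
bond 3 →J1  (common-f at J1 fixed by 0)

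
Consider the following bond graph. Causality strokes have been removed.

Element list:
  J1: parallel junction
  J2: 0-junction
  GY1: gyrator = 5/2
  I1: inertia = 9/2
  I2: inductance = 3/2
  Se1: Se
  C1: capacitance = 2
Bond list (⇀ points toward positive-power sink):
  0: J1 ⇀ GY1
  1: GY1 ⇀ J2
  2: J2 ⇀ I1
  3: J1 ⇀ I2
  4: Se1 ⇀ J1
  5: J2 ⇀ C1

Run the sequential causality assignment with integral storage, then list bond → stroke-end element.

b4 stroke→J1  (Se1: effort source, stroke at far end)
b0 stroke→GY1  (common-e at J1 fixed by 4)
b3 stroke→I2  (J1 effort already set via bond 4)
b1 stroke→GY1  (through GY1, causality inverts; strokes same side of GY1)
b2 stroke→I1  (prefer integral on I1)
b5 stroke→J2  (only one effort-in slot at J2)

#0 stroke at GY1
#1 stroke at GY1
#2 stroke at I1
#3 stroke at I2
#4 stroke at J1
#5 stroke at J2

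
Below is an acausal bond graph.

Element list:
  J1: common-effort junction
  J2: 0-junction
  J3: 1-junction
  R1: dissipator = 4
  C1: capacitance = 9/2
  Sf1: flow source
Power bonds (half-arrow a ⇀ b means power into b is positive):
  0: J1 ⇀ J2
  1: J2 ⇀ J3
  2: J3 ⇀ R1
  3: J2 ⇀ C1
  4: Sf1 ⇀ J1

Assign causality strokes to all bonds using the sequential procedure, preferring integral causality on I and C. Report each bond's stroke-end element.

#4 |Sf1  (Sf1 (Sf) sets flow on bond)
#0 |J1  (J1: last free bond brings effort in)
#3 |J2  (C1 integral (e out))
#1 |J3  (J2 effort already set via bond 3)
#2 |R1  (J3: last free bond brings flow in)

bond 0 stroke at J1
bond 1 stroke at J3
bond 2 stroke at R1
bond 3 stroke at J2
bond 4 stroke at Sf1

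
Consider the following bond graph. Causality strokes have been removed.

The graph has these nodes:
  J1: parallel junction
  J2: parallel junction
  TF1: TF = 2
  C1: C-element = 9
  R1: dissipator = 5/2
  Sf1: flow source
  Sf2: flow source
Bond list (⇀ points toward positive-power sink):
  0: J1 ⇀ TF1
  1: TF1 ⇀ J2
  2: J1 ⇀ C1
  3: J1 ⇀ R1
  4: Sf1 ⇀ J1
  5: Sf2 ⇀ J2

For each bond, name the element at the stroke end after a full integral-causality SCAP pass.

#0 →TF1
#1 →J2
#2 →J1
#3 →R1
#4 →Sf1
#5 →Sf2

β4 stroke→Sf1  (Sf1: flow source, stroke at near end)
β5 stroke→Sf2  (Sf2: flow source, stroke at near end)
β1 stroke→J2  (closing 0-jn rule on J2)
β0 stroke→TF1  (TF TF1: opposite of bond 1)
β2 stroke→J1  (prefer integral on C1)
β3 stroke→R1  (J1 effort already set via bond 2)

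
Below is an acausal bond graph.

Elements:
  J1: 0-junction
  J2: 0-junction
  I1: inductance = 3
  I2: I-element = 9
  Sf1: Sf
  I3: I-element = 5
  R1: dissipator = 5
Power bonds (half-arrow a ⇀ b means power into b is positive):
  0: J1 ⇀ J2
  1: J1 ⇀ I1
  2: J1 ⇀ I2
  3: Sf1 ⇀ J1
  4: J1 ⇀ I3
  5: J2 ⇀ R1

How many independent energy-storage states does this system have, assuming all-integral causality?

3  (I1, I2, I3 all integral)

#3 stroke→Sf1  (Sf1 fixes flow; stroke at Sf1)
#1 stroke→I1  (I1: I, integral causality)
#2 stroke→I2  (prefer integral on I2)
#4 stroke→I3  (I3: I, integral causality)
#0 stroke→J1  (J1: last free bond brings effort in)
#5 stroke→J2  (J2: last free bond brings effort in)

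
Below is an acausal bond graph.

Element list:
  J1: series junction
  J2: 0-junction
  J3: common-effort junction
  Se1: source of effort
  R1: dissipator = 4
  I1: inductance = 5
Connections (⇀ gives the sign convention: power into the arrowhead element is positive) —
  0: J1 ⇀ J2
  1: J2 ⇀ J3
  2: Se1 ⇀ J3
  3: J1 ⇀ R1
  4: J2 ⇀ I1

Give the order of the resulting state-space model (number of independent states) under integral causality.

1  (I1 all integral)

b2 stroke→J3  (source Se1 imposes e)
b1 stroke→J2  (0-jn J3 has e-setter on 2)
b0 stroke→J1  (J2: bond 1 brought effort, rest push out)
b4 stroke→I1  (J2: bond 1 brought effort, rest push out)
b3 stroke→R1  (J1: last free bond brings flow in)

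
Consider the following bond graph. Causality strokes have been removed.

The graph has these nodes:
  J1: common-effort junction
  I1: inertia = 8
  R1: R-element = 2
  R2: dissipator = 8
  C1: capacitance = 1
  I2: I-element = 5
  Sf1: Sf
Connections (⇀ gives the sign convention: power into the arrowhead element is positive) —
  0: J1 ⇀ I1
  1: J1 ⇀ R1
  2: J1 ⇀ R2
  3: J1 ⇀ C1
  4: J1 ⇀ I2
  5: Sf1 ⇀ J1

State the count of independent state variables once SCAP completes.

3  (C1, I1, I2 all integral)

β5 |Sf1  (Sf1: flow source, stroke at near end)
β0 |I1  (I1 integral (f out))
β3 |J1  (C1: C, integral causality)
β1 |R1  (J1 effort already set via bond 3)
β2 |R2  (0-jn J1 has e-setter on 3)
β4 |I2  (J1: bond 3 brought effort, rest push out)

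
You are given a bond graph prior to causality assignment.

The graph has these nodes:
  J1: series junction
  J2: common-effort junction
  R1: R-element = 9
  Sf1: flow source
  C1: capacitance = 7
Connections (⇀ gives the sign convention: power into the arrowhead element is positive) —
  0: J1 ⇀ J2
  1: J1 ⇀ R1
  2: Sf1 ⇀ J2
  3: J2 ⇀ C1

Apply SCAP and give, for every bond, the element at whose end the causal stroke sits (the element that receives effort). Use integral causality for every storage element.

b2 |Sf1  (source Sf1 imposes f)
b3 |J2  (C1 integral (e out))
b0 |J1  (J2 effort already set via bond 3)
b1 |R1  (closing 1-jn rule on J1)

#0 →J1
#1 →R1
#2 →Sf1
#3 →J2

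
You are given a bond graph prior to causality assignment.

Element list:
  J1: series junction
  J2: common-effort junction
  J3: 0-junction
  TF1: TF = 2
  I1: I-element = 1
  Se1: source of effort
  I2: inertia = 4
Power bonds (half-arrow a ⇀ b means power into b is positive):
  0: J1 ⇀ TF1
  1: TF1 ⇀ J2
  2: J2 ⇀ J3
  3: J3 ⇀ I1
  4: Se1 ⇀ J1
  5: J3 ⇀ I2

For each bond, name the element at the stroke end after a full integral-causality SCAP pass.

β0 stroke at TF1
β1 stroke at J2
β2 stroke at J3
β3 stroke at I1
β4 stroke at J1
β5 stroke at I2

#4 |J1  (source Se1 imposes e)
#0 |TF1  (only one flow-in slot at J1)
#1 |J2  (through TF1, causality passes straight; one stroke at TF1)
#2 |J3  (J2 effort already set via bond 1)
#3 |I1  (common-e at J3 fixed by 2)
#5 |I2  (J3 effort already set via bond 2)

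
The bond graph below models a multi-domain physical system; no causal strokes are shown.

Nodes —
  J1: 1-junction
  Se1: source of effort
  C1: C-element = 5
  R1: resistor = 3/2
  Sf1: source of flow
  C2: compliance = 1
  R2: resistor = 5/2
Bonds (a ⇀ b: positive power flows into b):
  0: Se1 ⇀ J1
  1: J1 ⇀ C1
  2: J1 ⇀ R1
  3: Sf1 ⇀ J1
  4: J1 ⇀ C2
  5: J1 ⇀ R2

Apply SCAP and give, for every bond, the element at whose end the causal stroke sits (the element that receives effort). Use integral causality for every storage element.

b0 →J1  (Se1 (Se) sets effort on bond)
b3 →Sf1  (Sf1 (Sf) sets flow on bond)
b1 →J1  (1-jn J1 has f-setter on 3)
b2 →J1  (common-f at J1 fixed by 3)
b4 →J1  (common-f at J1 fixed by 3)
b5 →J1  (1-jn J1 has f-setter on 3)

β0 stroke at J1
β1 stroke at J1
β2 stroke at J1
β3 stroke at Sf1
β4 stroke at J1
β5 stroke at J1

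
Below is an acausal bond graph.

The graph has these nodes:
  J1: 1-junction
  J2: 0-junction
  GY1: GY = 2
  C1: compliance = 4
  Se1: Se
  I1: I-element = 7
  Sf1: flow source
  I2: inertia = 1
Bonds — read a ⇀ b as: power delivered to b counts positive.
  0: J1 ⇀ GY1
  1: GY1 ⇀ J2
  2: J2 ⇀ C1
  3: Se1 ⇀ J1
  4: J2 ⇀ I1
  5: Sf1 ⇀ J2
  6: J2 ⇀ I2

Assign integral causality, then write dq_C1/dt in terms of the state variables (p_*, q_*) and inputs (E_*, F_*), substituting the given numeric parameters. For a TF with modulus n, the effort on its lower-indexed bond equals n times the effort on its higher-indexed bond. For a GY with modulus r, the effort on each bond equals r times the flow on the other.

dq_C1/dt = E_Se1/2 + F_Sf1 - p_I1/7 - p_I2

β3 stroke→J1  (Se1: effort source, stroke at far end)
β5 stroke→Sf1  (Sf1: flow source, stroke at near end)
β0 stroke→GY1  (only one flow-in slot at J1)
β1 stroke→GY1  (GY GY1: same side as bond 0)
β2 stroke→J2  (prefer integral on C1)
β4 stroke→I1  (J2 effort already set via bond 2)
β6 stroke→I2  (common-e at J2 fixed by 2)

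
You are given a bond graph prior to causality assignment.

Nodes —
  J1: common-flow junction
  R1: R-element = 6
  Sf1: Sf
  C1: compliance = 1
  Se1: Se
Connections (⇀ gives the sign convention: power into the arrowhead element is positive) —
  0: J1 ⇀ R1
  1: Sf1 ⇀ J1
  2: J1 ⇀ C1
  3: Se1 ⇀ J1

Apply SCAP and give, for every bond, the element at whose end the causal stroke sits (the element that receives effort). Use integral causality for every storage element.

bond 1 stroke at Sf1  (source Sf1 imposes f)
bond 3 stroke at J1  (Se1 fixes effort; stroke away)
bond 0 stroke at J1  (J1 flow already set via bond 1)
bond 2 stroke at J1  (1-jn J1 has f-setter on 1)

β0 stroke→J1
β1 stroke→Sf1
β2 stroke→J1
β3 stroke→J1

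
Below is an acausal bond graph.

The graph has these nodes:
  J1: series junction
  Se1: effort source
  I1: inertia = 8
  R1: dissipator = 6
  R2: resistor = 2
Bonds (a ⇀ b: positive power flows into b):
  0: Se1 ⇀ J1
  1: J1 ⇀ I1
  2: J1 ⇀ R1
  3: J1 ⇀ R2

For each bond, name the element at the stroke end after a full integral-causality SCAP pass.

b0 |J1
b1 |I1
b2 |J1
b3 |J1

b0 stroke at J1  (Se1 fixes effort; stroke away)
b1 stroke at I1  (prefer integral on I1)
b2 stroke at J1  (J1: bond 1 brought flow, rest push out)
b3 stroke at J1  (J1 flow already set via bond 1)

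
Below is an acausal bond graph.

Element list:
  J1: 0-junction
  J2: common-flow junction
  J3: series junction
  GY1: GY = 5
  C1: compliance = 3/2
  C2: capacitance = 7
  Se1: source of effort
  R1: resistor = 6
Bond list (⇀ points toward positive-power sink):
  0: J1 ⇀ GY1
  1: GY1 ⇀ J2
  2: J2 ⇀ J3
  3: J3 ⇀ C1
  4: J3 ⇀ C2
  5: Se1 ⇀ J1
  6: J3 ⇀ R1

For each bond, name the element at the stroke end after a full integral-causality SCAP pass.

β0 stroke→GY1
β1 stroke→GY1
β2 stroke→J2
β3 stroke→J3
β4 stroke→J3
β5 stroke→J1
β6 stroke→J3

b5 stroke→J1  (source Se1 imposes e)
b0 stroke→GY1  (J1 effort already set via bond 5)
b1 stroke→GY1  (GY GY1: same side as bond 0)
b2 stroke→J2  (1-jn J2 has f-setter on 1)
b3 stroke→J3  (J3: bond 2 brought flow, rest push out)
b4 stroke→J3  (J3: bond 2 brought flow, rest push out)
b6 stroke→J3  (J3: bond 2 brought flow, rest push out)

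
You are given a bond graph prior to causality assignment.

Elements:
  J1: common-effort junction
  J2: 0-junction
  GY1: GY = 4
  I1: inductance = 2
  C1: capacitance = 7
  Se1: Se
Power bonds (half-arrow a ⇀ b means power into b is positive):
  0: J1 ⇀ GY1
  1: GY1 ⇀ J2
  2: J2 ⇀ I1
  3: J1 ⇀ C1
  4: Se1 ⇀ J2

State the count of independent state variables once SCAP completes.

β4 stroke→J2  (Se1 fixes effort; stroke away)
β1 stroke→GY1  (0-jn J2 has e-setter on 4)
β2 stroke→I1  (common-e at J2 fixed by 4)
β0 stroke→GY1  (GY1: gyrator matches bond 1)
β3 stroke→J1  (J1: last free bond brings effort in)

2  (C1, I1 all integral)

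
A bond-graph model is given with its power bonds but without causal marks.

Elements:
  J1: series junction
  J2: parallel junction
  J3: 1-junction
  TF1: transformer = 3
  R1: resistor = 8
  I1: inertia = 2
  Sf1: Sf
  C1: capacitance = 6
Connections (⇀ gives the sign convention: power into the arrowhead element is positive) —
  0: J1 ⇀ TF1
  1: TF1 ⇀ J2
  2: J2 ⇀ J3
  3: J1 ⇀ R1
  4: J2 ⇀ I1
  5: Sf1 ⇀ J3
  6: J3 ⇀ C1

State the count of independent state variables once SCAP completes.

2  (C1, I1 all integral)

bond 5 stroke→Sf1  (Sf1 (Sf) sets flow on bond)
bond 2 stroke→J3  (J3: bond 5 brought flow, rest push out)
bond 6 stroke→J3  (common-f at J3 fixed by 5)
bond 4 stroke→I1  (I1: I, integral causality)
bond 1 stroke→J2  (J2 needs exactly one e-in)
bond 0 stroke→TF1  (TF1 one-in-one-out from 1)
bond 3 stroke→J1  (1-jn J1 has f-setter on 0)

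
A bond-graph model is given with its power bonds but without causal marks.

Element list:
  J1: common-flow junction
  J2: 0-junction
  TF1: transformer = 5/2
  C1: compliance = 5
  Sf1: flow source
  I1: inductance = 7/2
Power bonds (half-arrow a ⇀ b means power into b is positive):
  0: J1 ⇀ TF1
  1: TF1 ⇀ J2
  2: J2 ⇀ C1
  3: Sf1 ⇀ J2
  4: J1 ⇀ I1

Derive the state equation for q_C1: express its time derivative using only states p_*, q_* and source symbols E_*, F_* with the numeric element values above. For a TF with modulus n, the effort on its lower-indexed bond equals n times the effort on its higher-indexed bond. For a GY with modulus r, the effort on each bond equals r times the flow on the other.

dq_C1/dt = F_Sf1 + 5*p_I1/7

bond 3 |Sf1  (Sf1 (Sf) sets flow on bond)
bond 2 |J2  (prefer integral on C1)
bond 1 |TF1  (J2 effort already set via bond 2)
bond 0 |J1  (TF1 one-in-one-out from 1)
bond 4 |I1  (only one flow-in slot at J1)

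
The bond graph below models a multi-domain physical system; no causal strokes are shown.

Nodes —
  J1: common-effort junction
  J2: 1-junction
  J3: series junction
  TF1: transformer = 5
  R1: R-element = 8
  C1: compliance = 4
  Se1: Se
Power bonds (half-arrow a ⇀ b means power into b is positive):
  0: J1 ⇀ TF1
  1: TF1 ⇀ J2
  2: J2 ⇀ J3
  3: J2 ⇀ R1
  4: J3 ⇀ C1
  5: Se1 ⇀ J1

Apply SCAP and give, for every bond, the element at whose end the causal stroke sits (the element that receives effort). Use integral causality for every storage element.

bond 0 →TF1
bond 1 →J2
bond 2 →J2
bond 3 →R1
bond 4 →J3
bond 5 →J1

bond 5 |J1  (Se1: effort source, stroke at far end)
bond 0 |TF1  (J1 effort already set via bond 5)
bond 1 |J2  (TF1 one-in-one-out from 0)
bond 4 |J3  (C1 integral (e out))
bond 2 |J2  (J3 needs exactly one f-in)
bond 3 |R1  (J2 needs exactly one f-in)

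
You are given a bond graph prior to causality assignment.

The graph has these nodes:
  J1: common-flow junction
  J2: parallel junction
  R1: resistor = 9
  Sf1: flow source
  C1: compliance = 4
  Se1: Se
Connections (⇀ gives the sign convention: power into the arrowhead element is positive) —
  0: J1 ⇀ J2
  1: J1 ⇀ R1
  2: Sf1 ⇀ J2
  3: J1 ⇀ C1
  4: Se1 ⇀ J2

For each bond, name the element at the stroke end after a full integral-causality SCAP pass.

bond 0 stroke at J1
bond 1 stroke at R1
bond 2 stroke at Sf1
bond 3 stroke at J1
bond 4 stroke at J2

b2 |Sf1  (Sf1: flow source, stroke at near end)
b4 |J2  (Se1 (Se) sets effort on bond)
b0 |J1  (J2: bond 4 brought effort, rest push out)
b3 |J1  (C1: C, integral causality)
b1 |R1  (closing 1-jn rule on J1)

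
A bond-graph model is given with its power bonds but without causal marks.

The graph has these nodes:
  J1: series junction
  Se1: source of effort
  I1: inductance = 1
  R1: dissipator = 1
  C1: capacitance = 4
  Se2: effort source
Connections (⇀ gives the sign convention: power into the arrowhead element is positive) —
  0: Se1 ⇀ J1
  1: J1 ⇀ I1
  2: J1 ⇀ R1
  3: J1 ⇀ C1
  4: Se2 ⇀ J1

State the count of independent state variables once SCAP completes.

β0 →J1  (Se1 (Se) sets effort on bond)
β4 →J1  (Se2: effort source, stroke at far end)
β1 →I1  (prefer integral on I1)
β2 →J1  (J1 flow already set via bond 1)
β3 →J1  (common-f at J1 fixed by 1)

2  (C1, I1 all integral)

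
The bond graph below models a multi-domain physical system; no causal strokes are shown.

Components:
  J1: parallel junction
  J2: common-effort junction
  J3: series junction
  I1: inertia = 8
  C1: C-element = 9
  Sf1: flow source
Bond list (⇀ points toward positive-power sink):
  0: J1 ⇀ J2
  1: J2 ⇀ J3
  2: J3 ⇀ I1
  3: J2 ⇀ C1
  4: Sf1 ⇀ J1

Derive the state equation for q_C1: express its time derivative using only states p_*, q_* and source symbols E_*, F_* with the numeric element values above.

b4 →Sf1  (Sf1 fixes flow; stroke at Sf1)
b0 →J1  (only one effort-in slot at J1)
b2 →I1  (prefer integral on I1)
b1 →J3  (J3: bond 2 brought flow, rest push out)
b3 →J2  (closing 0-jn rule on J2)

dq_C1/dt = F_Sf1 - p_I1/8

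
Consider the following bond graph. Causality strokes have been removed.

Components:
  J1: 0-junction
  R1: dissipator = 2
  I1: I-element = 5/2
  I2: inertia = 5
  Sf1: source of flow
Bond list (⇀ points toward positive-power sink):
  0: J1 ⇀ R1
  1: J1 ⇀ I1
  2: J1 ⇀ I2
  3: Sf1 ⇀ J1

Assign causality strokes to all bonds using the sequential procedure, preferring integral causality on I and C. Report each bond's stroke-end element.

bond 3 |Sf1  (Sf1: flow source, stroke at near end)
bond 1 |I1  (I1: I, integral causality)
bond 2 |I2  (I2 integral (f out))
bond 0 |J1  (J1: last free bond brings effort in)

bond 0 |J1
bond 1 |I1
bond 2 |I2
bond 3 |Sf1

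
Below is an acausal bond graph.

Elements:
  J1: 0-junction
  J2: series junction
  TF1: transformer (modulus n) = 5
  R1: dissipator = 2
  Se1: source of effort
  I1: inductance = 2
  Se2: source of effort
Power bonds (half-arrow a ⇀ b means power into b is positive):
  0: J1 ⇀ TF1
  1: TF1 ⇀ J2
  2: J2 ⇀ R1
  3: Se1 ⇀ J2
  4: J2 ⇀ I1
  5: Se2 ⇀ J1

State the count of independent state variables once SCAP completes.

1  (I1 all integral)

β3 stroke at J2  (Se1 fixes effort; stroke away)
β5 stroke at J1  (source Se2 imposes e)
β0 stroke at TF1  (0-jn J1 has e-setter on 5)
β1 stroke at J2  (TF TF1: opposite of bond 0)
β4 stroke at I1  (I1 outputs flow p/I1)
β2 stroke at J2  (1-jn J2 has f-setter on 4)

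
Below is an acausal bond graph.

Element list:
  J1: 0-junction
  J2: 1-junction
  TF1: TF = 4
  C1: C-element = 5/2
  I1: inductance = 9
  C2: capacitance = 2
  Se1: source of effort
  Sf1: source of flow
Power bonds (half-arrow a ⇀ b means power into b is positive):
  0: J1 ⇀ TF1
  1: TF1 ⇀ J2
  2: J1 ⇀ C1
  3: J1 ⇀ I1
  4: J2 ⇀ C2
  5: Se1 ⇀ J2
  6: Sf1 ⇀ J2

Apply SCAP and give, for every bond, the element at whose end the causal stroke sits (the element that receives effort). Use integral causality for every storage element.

#5 stroke→J2  (source Se1 imposes e)
#6 stroke→Sf1  (Sf1 (Sf) sets flow on bond)
#1 stroke→J2  (J2 flow already set via bond 6)
#4 stroke→J2  (1-jn J2 has f-setter on 6)
#0 stroke→TF1  (TF TF1: opposite of bond 1)
#2 stroke→J1  (C1: C, integral causality)
#3 stroke→I1  (0-jn J1 has e-setter on 2)

bond 0 stroke→TF1
bond 1 stroke→J2
bond 2 stroke→J1
bond 3 stroke→I1
bond 4 stroke→J2
bond 5 stroke→J2
bond 6 stroke→Sf1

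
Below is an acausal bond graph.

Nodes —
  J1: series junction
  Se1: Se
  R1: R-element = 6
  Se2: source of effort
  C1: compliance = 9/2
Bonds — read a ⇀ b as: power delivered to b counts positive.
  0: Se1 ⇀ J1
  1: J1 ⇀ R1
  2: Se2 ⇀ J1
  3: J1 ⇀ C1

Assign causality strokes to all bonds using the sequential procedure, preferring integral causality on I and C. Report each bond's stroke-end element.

bond 0 |J1  (source Se1 imposes e)
bond 2 |J1  (source Se2 imposes e)
bond 3 |J1  (C1 integral (e out))
bond 1 |R1  (J1: last free bond brings flow in)

#0 stroke→J1
#1 stroke→R1
#2 stroke→J1
#3 stroke→J1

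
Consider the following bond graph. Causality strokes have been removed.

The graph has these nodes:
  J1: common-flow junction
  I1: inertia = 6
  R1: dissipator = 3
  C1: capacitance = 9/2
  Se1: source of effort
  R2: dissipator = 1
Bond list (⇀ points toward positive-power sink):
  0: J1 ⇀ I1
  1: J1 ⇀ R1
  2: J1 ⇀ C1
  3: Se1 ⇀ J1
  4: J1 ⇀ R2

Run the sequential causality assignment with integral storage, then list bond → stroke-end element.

#3 stroke→J1  (Se1 (Se) sets effort on bond)
#0 stroke→I1  (I1: I, integral causality)
#1 stroke→J1  (J1 flow already set via bond 0)
#2 stroke→J1  (J1: bond 0 brought flow, rest push out)
#4 stroke→J1  (J1 flow already set via bond 0)

#0 |I1
#1 |J1
#2 |J1
#3 |J1
#4 |J1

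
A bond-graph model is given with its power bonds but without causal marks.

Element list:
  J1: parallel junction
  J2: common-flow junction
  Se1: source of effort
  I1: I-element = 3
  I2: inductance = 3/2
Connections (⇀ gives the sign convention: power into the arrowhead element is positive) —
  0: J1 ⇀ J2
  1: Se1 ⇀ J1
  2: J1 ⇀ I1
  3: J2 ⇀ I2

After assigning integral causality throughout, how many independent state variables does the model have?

2  (I1, I2 all integral)

bond 1 |J1  (source Se1 imposes e)
bond 0 |J2  (J1: bond 1 brought effort, rest push out)
bond 2 |I1  (J1: bond 1 brought effort, rest push out)
bond 3 |I2  (J2 needs exactly one f-in)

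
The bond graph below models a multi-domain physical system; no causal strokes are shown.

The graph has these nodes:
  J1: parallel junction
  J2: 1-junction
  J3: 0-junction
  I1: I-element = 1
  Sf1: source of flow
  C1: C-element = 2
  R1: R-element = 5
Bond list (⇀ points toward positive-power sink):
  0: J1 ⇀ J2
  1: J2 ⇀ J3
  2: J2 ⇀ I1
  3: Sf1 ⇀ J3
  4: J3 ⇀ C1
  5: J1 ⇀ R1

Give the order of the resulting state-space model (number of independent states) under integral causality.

2  (C1, I1 all integral)

b3 |Sf1  (Sf1: flow source, stroke at near end)
b2 |I1  (prefer integral on I1)
b0 |J2  (common-f at J2 fixed by 2)
b1 |J2  (common-f at J2 fixed by 2)
b4 |J3  (only one effort-in slot at J3)
b5 |J1  (closing 0-jn rule on J1)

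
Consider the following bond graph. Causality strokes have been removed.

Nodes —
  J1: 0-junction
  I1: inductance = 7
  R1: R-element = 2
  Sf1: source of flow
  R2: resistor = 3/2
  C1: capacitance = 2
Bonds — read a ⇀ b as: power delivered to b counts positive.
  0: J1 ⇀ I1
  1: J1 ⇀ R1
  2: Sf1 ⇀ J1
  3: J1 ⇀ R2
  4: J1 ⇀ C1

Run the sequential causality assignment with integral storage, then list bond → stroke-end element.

β2 |Sf1  (Sf1 (Sf) sets flow on bond)
β0 |I1  (I1: I, integral causality)
β4 |J1  (prefer integral on C1)
β1 |R1  (J1 effort already set via bond 4)
β3 |R2  (J1 effort already set via bond 4)

b0 stroke at I1
b1 stroke at R1
b2 stroke at Sf1
b3 stroke at R2
b4 stroke at J1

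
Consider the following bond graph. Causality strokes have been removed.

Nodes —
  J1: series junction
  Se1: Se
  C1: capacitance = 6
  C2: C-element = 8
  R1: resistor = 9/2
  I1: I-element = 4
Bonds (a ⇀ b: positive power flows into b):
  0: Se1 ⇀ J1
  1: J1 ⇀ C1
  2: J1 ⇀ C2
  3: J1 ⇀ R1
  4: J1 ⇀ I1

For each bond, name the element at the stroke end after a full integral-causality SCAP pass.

bond 0 |J1  (Se1 (Se) sets effort on bond)
bond 1 |J1  (C1: C, integral causality)
bond 2 |J1  (C2 integral (e out))
bond 4 |I1  (I1 integral (f out))
bond 3 |J1  (1-jn J1 has f-setter on 4)

b0 →J1
b1 →J1
b2 →J1
b3 →J1
b4 →I1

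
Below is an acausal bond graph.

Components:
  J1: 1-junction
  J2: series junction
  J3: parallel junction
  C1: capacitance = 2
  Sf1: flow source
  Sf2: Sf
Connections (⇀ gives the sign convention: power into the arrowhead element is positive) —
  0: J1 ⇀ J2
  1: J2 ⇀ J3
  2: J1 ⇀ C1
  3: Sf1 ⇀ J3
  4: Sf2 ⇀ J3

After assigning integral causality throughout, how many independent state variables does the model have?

#3 |Sf1  (Sf1: flow source, stroke at near end)
#4 |Sf2  (Sf2: flow source, stroke at near end)
#1 |J3  (closing 0-jn rule on J3)
#0 |J2  (J2 flow already set via bond 1)
#2 |J1  (common-f at J1 fixed by 0)

1  (C1 all integral)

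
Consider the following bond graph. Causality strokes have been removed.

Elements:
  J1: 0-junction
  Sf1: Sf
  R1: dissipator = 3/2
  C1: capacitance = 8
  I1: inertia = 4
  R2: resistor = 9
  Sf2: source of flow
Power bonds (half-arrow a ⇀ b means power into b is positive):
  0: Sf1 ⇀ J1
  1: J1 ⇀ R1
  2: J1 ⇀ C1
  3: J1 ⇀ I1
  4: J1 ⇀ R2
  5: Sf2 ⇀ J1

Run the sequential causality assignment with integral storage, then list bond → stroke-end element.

#0 |Sf1  (Sf1: flow source, stroke at near end)
#5 |Sf2  (Sf2: flow source, stroke at near end)
#2 |J1  (C1 outputs effort q/C1)
#1 |R1  (J1 effort already set via bond 2)
#3 |I1  (0-jn J1 has e-setter on 2)
#4 |R2  (common-e at J1 fixed by 2)

#0 stroke at Sf1
#1 stroke at R1
#2 stroke at J1
#3 stroke at I1
#4 stroke at R2
#5 stroke at Sf2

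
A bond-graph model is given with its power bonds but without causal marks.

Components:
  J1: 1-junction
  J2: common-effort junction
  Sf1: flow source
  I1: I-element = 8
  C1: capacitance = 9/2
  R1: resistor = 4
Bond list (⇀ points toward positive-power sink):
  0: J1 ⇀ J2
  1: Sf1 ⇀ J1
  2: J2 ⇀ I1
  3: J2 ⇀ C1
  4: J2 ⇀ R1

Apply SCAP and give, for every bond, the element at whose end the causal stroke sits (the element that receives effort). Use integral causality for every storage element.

b0 stroke at J1
b1 stroke at Sf1
b2 stroke at I1
b3 stroke at J2
b4 stroke at R1

β1 →Sf1  (Sf1: flow source, stroke at near end)
β0 →J1  (common-f at J1 fixed by 1)
β2 →I1  (I1 outputs flow p/I1)
β3 →J2  (C1: C, integral causality)
β4 →R1  (common-e at J2 fixed by 3)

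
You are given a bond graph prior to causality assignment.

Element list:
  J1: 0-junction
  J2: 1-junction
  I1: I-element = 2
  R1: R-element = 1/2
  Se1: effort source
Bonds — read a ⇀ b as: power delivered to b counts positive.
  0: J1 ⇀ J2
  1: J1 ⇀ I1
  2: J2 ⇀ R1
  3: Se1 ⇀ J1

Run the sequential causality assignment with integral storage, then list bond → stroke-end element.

β0 stroke at J2
β1 stroke at I1
β2 stroke at R1
β3 stroke at J1

b3 stroke at J1  (Se1 fixes effort; stroke away)
b0 stroke at J2  (J1 effort already set via bond 3)
b1 stroke at I1  (J1 effort already set via bond 3)
b2 stroke at R1  (closing 1-jn rule on J2)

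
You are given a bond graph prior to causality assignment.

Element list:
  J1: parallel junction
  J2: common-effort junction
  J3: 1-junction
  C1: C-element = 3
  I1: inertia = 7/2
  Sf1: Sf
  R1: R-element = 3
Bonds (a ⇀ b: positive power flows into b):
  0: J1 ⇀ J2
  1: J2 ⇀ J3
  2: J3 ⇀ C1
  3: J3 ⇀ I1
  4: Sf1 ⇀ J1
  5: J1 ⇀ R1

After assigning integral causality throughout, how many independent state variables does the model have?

2  (C1, I1 all integral)

#4 |Sf1  (Sf1 (Sf) sets flow on bond)
#2 |J3  (prefer integral on C1)
#3 |I1  (I1: I, integral causality)
#1 |J3  (J3: bond 3 brought flow, rest push out)
#0 |J2  (J2 needs exactly one e-in)
#5 |J1  (J1: last free bond brings effort in)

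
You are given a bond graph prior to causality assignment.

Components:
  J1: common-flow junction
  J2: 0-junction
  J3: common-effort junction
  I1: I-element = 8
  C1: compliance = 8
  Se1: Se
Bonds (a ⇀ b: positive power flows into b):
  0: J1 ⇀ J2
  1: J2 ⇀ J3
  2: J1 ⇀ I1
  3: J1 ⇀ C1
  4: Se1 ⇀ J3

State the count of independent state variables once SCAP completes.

2  (C1, I1 all integral)

#4 stroke at J3  (source Se1 imposes e)
#1 stroke at J2  (J3 effort already set via bond 4)
#0 stroke at J1  (J2: bond 1 brought effort, rest push out)
#2 stroke at I1  (I1 outputs flow p/I1)
#3 stroke at J1  (J1: bond 2 brought flow, rest push out)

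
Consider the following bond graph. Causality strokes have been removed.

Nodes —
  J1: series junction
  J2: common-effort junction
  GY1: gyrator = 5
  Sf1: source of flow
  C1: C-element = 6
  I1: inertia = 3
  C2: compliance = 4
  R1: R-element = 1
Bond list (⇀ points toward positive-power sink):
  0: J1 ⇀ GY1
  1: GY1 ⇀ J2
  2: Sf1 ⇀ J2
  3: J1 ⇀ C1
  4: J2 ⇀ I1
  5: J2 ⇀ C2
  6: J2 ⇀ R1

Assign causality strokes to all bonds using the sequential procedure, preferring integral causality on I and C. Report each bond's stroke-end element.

b2 →Sf1  (Sf1 (Sf) sets flow on bond)
b3 →J1  (prefer integral on C1)
b0 →GY1  (J1 needs exactly one f-in)
b1 →GY1  (through GY1, causality inverts; strokes same side of GY1)
b4 →I1  (I1: I, integral causality)
b5 →J2  (C2 integral (e out))
b6 →R1  (common-e at J2 fixed by 5)

bond 0 →GY1
bond 1 →GY1
bond 2 →Sf1
bond 3 →J1
bond 4 →I1
bond 5 →J2
bond 6 →R1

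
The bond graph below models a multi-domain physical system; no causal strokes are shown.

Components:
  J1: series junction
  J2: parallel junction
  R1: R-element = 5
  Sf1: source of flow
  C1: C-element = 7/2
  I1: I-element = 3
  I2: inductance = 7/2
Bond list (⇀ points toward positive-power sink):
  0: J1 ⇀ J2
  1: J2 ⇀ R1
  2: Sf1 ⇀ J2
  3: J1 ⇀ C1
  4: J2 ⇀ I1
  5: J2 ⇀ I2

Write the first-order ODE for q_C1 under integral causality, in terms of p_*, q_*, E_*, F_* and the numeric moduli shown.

dq_C1/dt = -F_Sf1 + p_I1/3 + 2*p_I2/7 - 2*q_C1/35

bond 2 →Sf1  (Sf1 (Sf) sets flow on bond)
bond 3 →J1  (C1: C, integral causality)
bond 0 →J2  (closing 1-jn rule on J1)
bond 1 →R1  (0-jn J2 has e-setter on 0)
bond 4 →I1  (J2: bond 0 brought effort, rest push out)
bond 5 →I2  (J2 effort already set via bond 0)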